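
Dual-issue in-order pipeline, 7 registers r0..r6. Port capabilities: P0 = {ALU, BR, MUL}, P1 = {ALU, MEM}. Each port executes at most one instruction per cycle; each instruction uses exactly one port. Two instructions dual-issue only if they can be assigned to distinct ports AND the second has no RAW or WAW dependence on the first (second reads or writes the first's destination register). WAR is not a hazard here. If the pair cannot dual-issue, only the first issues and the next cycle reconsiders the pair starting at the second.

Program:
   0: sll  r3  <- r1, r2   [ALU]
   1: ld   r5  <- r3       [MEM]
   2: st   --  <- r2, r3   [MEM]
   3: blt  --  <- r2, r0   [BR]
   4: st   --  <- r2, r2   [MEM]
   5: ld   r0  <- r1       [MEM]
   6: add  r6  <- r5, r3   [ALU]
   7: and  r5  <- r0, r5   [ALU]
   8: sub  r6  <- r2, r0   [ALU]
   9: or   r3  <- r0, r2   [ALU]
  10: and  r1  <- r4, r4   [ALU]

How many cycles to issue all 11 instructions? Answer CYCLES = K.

CYCLES = 7

  cy0 -> i0 (sll.ALU) RAW r3
  cy1 -> i1 (ld.MEM) no-port MEM/MEM
  cy2 -> i2+i3 (st.MEM+blt.BR) 2-wide
  cy3 -> i4 (st.MEM) no-port MEM/MEM
  cy4 -> i5+i6 (ld.MEM+add.ALU) 2-wide
  cy5 -> i7+i8 (and.ALU+sub.ALU) 2-wide
  cy6 -> i9+i10 (or.ALU+and.ALU) 2-wide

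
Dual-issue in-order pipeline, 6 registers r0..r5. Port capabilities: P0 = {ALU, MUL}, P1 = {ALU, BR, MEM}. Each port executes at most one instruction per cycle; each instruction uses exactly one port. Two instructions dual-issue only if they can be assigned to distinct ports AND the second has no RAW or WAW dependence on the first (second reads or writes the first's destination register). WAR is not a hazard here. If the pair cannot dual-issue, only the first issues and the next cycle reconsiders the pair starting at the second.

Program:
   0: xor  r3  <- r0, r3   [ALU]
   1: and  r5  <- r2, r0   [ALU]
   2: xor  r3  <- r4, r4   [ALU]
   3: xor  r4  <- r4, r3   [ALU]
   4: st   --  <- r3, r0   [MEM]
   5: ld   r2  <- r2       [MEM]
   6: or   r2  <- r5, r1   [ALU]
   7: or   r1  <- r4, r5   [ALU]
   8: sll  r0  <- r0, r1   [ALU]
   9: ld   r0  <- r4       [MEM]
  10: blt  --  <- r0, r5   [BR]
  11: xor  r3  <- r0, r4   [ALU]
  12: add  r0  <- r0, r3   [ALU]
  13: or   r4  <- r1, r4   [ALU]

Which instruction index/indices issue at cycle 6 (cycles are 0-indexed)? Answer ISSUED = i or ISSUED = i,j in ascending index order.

#0 head=0: xor.ALU and.ALU i0,i1 pair
#1 head=2: xor.ALU i2 RAW r3
#2 head=3: xor.ALU st.MEM i3,i4 pair
#3 head=5: ld.MEM i5 WAW r2
#4 head=6: or.ALU or.ALU i6,i7 pair
#5 head=8: sll.ALU i8 WAW r0
#6 head=9: ld.MEM i9 no-port MEM/BR
#7 head=10: blt.BR xor.ALU i10,i11 pair
#8 head=12: add.ALU or.ALU i12,i13 pair

ISSUED = 9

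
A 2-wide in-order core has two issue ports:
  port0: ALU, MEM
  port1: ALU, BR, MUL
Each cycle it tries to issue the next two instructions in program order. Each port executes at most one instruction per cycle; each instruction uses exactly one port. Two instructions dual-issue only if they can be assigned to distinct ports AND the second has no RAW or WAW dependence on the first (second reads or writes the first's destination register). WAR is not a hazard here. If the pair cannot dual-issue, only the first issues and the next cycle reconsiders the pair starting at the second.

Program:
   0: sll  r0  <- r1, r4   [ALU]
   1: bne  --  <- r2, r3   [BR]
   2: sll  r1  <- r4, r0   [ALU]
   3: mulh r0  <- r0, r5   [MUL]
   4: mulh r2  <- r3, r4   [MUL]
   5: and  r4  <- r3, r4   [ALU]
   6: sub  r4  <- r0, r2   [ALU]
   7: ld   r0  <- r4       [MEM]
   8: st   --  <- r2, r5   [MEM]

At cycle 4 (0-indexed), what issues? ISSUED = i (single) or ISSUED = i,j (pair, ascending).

ISSUED = 7

  cy0 -> i0&i1 (sll/bne) pair
  cy1 -> i2&i3 (sll/mulh) pair
  cy2 -> i4&i5 (mulh/and) pair
  cy3 -> i6 (sub) RAW r4
  cy4 -> i7 (ld) no-port MEM/MEM
  cy5 -> i8 (st) tail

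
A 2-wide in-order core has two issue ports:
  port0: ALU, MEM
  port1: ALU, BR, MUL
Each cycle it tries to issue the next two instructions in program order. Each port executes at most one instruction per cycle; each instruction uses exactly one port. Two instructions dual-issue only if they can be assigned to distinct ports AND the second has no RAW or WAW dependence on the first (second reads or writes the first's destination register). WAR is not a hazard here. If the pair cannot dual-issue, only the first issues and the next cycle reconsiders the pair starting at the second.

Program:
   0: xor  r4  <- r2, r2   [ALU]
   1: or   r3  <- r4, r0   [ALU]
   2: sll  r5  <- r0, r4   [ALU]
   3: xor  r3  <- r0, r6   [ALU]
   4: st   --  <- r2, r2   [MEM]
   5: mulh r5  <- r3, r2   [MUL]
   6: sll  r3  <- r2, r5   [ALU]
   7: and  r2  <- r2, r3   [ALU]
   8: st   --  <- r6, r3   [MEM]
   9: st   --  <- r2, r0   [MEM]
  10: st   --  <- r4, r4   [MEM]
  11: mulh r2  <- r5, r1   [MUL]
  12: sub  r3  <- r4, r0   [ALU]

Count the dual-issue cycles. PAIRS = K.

PAIRS = 4

0. xor.ALU @i0  | RAW r4
1. or.ALU+sll.ALU @i1&i2  | dual
2. xor.ALU+st.MEM @i3&i4  | dual
3. mulh.MUL @i5  | RAW r5
4. sll.ALU @i6  | RAW r3
5. and.ALU+st.MEM @i7&i8  | dual
6. st.MEM @i9  | no-port MEM/MEM
7. st.MEM+mulh.MUL @i10&i11  | dual
8. sub.ALU @i12  | tail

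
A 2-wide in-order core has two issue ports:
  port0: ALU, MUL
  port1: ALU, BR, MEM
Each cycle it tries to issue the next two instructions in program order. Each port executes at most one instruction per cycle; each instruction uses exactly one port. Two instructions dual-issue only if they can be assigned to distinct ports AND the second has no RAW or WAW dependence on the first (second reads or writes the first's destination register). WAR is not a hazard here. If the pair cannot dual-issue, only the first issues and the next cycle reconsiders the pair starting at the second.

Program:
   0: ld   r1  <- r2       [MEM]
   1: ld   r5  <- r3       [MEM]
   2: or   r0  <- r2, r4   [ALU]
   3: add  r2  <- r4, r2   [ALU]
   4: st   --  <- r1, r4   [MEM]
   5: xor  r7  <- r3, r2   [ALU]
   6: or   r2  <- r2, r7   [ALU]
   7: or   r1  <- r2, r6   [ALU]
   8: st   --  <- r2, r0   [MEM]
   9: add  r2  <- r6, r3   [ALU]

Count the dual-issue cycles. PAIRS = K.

PAIRS = 3

0. ld @i0  | no-port MEM/MEM
1. ld or @i1/i2  | 2-wide
2. add st @i3/i4  | 2-wide
3. xor @i5  | RAW r7
4. or @i6  | RAW r2
5. or st @i7/i8  | 2-wide
6. add @i9  | tail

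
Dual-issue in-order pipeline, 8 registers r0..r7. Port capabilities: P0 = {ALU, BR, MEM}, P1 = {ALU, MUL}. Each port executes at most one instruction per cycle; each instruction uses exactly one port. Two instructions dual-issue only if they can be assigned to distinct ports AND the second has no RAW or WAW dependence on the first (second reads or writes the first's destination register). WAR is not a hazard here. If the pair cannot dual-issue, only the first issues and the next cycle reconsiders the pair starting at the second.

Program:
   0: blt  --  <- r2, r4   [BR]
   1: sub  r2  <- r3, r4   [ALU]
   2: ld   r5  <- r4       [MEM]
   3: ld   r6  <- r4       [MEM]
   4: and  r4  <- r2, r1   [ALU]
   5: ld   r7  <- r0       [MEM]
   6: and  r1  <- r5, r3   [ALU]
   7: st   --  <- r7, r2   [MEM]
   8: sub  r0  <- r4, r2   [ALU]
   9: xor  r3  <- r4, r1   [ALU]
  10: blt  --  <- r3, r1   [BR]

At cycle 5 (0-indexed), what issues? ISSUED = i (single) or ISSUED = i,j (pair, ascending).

ISSUED = 9

t=0 i0&i1:blt+sub ; pair
t=1 i2:ld ; no-port MEM/MEM
t=2 i3&i4:ld+and ; pair
t=3 i5&i6:ld+and ; pair
t=4 i7&i8:st+sub ; pair
t=5 i9:xor ; RAW r3
t=6 i10:blt ; tail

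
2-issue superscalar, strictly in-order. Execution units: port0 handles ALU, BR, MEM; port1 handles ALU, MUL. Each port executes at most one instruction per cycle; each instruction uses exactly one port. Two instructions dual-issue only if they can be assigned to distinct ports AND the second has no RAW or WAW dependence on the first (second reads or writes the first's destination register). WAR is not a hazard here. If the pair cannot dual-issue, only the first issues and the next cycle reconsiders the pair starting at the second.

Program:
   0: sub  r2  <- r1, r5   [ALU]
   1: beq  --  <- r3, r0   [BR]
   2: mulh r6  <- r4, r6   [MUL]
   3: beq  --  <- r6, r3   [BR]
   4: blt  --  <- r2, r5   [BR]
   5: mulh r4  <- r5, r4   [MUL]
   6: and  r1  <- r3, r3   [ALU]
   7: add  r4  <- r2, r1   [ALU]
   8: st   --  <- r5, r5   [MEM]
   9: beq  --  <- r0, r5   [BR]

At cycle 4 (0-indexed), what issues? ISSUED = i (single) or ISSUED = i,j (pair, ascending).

ISSUED = 6

0. sub.ALU beq.BR @i0+i1  | 2-wide
1. mulh.MUL @i2  | RAW r6
2. beq.BR @i3  | no-port BR/BR
3. blt.BR mulh.MUL @i4+i5  | 2-wide
4. and.ALU @i6  | RAW r1
5. add.ALU st.MEM @i7+i8  | 2-wide
6. beq.BR @i9  | tail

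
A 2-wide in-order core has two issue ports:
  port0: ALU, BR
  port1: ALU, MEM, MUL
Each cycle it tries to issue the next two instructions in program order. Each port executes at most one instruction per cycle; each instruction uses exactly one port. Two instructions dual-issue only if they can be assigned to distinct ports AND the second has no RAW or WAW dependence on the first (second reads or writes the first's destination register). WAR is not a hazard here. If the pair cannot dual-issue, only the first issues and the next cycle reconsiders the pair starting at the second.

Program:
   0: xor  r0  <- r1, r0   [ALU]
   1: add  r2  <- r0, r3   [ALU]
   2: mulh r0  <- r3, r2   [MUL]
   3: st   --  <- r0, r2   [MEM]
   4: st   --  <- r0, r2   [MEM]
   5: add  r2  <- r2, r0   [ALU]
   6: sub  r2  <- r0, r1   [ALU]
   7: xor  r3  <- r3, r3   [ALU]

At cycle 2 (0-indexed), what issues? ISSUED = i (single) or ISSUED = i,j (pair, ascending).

[0] i0  xor.ALU  -- RAW r0
[1] i1  add.ALU  -- RAW r2
[2] i2  mulh.MUL  -- no-port MUL/MEM
[3] i3  st.MEM  -- no-port MEM/MEM
[4] i4+i5  st.MEM;add.ALU  -- dual
[5] i6+i7  sub.ALU;xor.ALU  -- dual

ISSUED = 2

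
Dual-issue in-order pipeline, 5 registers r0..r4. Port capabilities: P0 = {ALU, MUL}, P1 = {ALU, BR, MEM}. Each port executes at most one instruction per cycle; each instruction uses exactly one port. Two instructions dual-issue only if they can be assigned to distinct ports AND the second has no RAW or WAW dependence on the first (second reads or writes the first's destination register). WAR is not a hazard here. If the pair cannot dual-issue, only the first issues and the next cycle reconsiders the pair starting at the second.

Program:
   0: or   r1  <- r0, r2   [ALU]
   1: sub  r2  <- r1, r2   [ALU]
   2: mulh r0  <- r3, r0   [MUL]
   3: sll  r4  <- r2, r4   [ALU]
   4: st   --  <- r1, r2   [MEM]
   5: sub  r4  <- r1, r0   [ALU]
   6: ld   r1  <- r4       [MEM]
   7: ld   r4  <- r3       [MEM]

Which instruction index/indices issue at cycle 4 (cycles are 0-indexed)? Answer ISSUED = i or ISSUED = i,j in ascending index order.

0. or.ALU @i0  | RAW r1
1. sub.ALU/mulh.MUL @i1/i2  | 2-wide
2. sll.ALU/st.MEM @i3/i4  | 2-wide
3. sub.ALU @i5  | RAW r4
4. ld.MEM @i6  | no-port MEM/MEM
5. ld.MEM @i7  | tail

ISSUED = 6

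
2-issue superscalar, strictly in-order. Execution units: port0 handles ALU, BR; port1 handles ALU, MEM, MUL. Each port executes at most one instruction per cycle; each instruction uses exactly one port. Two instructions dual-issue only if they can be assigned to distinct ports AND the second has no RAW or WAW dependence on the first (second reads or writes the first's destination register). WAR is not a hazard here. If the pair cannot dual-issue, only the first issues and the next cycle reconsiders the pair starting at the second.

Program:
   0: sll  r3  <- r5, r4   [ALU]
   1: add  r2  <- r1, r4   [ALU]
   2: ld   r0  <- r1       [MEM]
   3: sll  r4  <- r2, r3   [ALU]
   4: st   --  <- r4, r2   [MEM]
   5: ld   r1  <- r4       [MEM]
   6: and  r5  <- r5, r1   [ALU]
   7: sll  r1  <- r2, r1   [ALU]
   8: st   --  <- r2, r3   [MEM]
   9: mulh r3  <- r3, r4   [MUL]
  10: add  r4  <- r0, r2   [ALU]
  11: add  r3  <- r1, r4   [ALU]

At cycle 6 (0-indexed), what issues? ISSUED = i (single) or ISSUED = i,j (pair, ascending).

ISSUED = 9,10

c0: i0+i1 sll.ALU/add.ALU  2-wide
c1: i2+i3 ld.MEM/sll.ALU  2-wide
c2: i4 st.MEM  no-port MEM/MEM
c3: i5 ld.MEM  RAW r1
c4: i6+i7 and.ALU/sll.ALU  2-wide
c5: i8 st.MEM  no-port MEM/MUL
c6: i9+i10 mulh.MUL/add.ALU  2-wide
c7: i11 add.ALU  tail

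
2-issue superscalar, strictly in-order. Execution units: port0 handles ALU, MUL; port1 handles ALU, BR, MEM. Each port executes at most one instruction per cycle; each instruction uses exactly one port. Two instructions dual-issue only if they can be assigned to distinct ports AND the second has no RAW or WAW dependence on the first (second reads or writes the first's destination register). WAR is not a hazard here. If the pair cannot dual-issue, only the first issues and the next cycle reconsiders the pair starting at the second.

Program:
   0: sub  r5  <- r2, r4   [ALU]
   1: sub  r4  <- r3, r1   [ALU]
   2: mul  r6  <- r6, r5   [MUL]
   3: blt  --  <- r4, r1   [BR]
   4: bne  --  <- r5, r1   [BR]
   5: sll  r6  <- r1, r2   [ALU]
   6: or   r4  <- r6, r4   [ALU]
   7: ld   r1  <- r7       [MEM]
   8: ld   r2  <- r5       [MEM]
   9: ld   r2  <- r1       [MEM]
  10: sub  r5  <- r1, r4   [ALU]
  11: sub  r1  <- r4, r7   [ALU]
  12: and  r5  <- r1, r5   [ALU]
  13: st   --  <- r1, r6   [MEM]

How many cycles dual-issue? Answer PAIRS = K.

PAIRS = 6

c0: i0&i1 sub+sub  pair
c1: i2&i3 mul+blt  pair
c2: i4&i5 bne+sll  pair
c3: i6&i7 or+ld  pair
c4: i8 ld  no-port MEM/MEM
c5: i9&i10 ld+sub  pair
c6: i11 sub  RAW r1
c7: i12&i13 and+st  pair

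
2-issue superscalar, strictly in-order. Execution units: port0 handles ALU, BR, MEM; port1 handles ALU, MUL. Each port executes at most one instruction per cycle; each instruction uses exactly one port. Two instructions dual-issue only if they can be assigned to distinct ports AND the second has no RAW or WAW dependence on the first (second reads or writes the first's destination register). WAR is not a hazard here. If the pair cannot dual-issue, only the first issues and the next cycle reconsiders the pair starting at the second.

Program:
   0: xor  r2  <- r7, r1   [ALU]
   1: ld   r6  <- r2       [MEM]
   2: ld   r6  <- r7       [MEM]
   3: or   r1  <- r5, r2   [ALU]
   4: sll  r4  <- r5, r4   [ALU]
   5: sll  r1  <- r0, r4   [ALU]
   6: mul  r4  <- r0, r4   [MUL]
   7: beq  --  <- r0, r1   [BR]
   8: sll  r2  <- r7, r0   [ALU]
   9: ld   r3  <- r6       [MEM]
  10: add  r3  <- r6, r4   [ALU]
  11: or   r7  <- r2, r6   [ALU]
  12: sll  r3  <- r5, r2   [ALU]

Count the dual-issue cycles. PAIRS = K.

PAIRS = 4

t=0 i0:xor ; RAW r2
t=1 i1:ld ; no-port MEM/MEM
t=2 i2/i3:ld;or ; pair
t=3 i4:sll ; RAW r4
t=4 i5/i6:sll;mul ; pair
t=5 i7/i8:beq;sll ; pair
t=6 i9:ld ; WAW r3
t=7 i10/i11:add;or ; pair
t=8 i12:sll ; tail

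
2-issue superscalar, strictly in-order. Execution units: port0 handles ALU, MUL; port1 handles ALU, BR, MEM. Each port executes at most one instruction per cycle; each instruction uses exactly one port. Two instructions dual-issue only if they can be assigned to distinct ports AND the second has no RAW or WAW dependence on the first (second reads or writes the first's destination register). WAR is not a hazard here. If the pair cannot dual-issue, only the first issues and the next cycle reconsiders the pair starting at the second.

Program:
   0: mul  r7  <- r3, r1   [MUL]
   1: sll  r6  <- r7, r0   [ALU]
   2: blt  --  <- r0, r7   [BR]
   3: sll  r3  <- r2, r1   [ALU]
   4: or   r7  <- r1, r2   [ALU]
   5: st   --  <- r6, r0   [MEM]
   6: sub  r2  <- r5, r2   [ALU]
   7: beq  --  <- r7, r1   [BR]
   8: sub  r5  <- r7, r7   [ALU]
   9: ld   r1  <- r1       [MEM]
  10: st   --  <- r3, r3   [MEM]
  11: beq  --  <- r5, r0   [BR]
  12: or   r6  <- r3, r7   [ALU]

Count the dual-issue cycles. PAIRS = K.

t=0 i0:mul.MUL ; RAW r7
t=1 i1+i2:sll.ALU+blt.BR ; pair
t=2 i3+i4:sll.ALU+or.ALU ; pair
t=3 i5+i6:st.MEM+sub.ALU ; pair
t=4 i7+i8:beq.BR+sub.ALU ; pair
t=5 i9:ld.MEM ; no-port MEM/MEM
t=6 i10:st.MEM ; no-port MEM/BR
t=7 i11+i12:beq.BR+or.ALU ; pair

PAIRS = 5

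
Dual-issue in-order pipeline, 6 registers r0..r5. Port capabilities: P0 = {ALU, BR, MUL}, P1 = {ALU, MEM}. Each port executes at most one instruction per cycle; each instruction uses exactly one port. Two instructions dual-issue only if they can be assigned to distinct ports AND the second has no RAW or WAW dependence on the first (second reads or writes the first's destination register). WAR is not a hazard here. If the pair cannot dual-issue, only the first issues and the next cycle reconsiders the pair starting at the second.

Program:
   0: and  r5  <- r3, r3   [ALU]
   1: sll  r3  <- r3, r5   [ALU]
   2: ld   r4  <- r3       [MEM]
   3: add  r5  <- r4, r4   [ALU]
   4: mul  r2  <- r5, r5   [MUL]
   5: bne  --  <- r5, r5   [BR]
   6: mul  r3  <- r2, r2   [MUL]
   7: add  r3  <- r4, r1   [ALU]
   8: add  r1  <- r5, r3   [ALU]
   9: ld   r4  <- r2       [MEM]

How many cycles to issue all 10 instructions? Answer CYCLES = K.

CYCLES = 9

  cy0 -> i0 (and) RAW r5
  cy1 -> i1 (sll) RAW r3
  cy2 -> i2 (ld) RAW r4
  cy3 -> i3 (add) RAW r5
  cy4 -> i4 (mul) no-port MUL/BR
  cy5 -> i5 (bne) no-port BR/MUL
  cy6 -> i6 (mul) WAW r3
  cy7 -> i7 (add) RAW r3
  cy8 -> i8+i9 (add;ld) 2-wide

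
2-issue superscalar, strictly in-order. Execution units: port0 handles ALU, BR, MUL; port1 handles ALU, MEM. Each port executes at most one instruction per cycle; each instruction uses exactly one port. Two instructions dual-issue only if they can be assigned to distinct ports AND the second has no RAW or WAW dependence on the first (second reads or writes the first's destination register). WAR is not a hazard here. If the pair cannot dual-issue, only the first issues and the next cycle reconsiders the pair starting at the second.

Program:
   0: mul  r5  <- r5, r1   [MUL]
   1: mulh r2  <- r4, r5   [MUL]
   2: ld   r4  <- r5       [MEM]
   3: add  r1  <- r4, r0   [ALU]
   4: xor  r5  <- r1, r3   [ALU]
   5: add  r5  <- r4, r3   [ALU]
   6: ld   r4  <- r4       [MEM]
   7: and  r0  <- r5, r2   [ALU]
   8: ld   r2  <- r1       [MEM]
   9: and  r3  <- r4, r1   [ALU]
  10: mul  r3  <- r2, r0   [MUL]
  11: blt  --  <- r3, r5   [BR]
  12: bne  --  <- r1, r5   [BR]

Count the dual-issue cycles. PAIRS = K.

PAIRS = 3

0. mul @i0  | no-port MUL/MUL
1. mulh;ld @i1,i2  | dual
2. add @i3  | RAW r1
3. xor @i4  | WAW r5
4. add;ld @i5,i6  | dual
5. and;ld @i7,i8  | dual
6. and @i9  | WAW r3
7. mul @i10  | no-port MUL/BR
8. blt @i11  | no-port BR/BR
9. bne @i12  | tail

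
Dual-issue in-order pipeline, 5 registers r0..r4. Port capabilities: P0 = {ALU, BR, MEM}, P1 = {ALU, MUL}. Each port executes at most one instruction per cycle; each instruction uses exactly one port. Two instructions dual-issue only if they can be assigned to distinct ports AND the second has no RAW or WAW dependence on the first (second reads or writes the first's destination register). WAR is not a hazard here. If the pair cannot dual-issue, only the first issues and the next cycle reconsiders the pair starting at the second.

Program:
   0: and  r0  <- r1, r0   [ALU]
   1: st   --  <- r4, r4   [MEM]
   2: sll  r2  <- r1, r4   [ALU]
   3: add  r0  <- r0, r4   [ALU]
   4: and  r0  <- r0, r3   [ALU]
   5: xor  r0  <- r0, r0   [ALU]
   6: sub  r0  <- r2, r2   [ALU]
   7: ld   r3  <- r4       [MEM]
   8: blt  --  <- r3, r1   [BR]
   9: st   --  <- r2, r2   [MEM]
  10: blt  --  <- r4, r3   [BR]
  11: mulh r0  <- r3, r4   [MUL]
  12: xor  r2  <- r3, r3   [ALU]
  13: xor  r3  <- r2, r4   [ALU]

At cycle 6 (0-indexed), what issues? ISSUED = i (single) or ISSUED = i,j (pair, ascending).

  cy0 -> i0/i1 (and.ALU/st.MEM) pair
  cy1 -> i2/i3 (sll.ALU/add.ALU) pair
  cy2 -> i4 (and.ALU) RAW+WAW r0
  cy3 -> i5 (xor.ALU) WAW r0
  cy4 -> i6/i7 (sub.ALU/ld.MEM) pair
  cy5 -> i8 (blt.BR) no-port BR/MEM
  cy6 -> i9 (st.MEM) no-port MEM/BR
  cy7 -> i10/i11 (blt.BR/mulh.MUL) pair
  cy8 -> i12 (xor.ALU) RAW r2
  cy9 -> i13 (xor.ALU) tail

ISSUED = 9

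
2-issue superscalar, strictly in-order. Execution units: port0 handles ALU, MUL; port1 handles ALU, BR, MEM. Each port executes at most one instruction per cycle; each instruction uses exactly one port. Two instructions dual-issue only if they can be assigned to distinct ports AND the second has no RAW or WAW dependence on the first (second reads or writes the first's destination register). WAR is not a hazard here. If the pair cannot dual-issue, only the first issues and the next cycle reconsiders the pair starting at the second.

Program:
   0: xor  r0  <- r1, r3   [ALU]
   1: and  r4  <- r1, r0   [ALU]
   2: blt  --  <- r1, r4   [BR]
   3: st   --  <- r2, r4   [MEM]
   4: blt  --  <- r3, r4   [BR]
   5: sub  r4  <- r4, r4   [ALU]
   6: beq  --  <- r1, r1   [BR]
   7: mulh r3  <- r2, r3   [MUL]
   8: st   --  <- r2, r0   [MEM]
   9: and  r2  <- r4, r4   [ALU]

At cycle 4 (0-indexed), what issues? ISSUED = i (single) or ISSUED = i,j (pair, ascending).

#0 head=0: xor i0 RAW r0
#1 head=1: and i1 RAW r4
#2 head=2: blt i2 no-port BR/MEM
#3 head=3: st i3 no-port MEM/BR
#4 head=4: blt;sub i4&i5 dual
#5 head=6: beq;mulh i6&i7 dual
#6 head=8: st;and i8&i9 dual

ISSUED = 4,5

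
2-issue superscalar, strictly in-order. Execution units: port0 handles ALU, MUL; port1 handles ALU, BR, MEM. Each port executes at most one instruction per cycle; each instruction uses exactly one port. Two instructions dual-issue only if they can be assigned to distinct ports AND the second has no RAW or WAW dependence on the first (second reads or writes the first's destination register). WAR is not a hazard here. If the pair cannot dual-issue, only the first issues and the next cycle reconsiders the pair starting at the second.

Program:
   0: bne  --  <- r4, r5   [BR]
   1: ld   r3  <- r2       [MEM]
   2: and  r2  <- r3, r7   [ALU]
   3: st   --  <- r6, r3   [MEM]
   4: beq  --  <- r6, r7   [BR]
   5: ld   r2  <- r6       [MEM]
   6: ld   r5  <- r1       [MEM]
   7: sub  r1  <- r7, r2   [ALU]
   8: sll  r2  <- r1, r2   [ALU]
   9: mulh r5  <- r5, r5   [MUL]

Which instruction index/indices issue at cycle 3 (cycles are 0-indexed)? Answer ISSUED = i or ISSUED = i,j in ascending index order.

c0: i0 bne.BR  no-port BR/MEM
c1: i1 ld.MEM  RAW r3
c2: i2&i3 and.ALU;st.MEM  pair
c3: i4 beq.BR  no-port BR/MEM
c4: i5 ld.MEM  no-port MEM/MEM
c5: i6&i7 ld.MEM;sub.ALU  pair
c6: i8&i9 sll.ALU;mulh.MUL  pair

ISSUED = 4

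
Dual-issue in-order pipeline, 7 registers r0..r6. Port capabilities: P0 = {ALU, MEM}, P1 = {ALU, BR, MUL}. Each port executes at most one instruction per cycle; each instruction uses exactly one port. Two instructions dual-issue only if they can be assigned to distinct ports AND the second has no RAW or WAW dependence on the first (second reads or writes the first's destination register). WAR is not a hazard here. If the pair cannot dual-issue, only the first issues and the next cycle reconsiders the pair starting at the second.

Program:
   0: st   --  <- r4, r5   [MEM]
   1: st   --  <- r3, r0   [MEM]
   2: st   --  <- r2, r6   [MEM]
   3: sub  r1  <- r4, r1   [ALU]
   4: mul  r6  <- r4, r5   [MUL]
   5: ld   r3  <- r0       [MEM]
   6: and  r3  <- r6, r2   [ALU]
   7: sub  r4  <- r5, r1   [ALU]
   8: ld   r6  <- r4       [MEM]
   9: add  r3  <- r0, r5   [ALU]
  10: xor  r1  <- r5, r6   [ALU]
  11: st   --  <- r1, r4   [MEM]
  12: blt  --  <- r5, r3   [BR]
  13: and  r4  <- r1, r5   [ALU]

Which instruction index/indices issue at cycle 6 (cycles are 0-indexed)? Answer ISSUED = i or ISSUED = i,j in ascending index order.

ISSUED = 10

0. st.MEM @i0  | no-port MEM/MEM
1. st.MEM @i1  | no-port MEM/MEM
2. st.MEM sub.ALU @i2+i3  | 2-wide
3. mul.MUL ld.MEM @i4+i5  | 2-wide
4. and.ALU sub.ALU @i6+i7  | 2-wide
5. ld.MEM add.ALU @i8+i9  | 2-wide
6. xor.ALU @i10  | RAW r1
7. st.MEM blt.BR @i11+i12  | 2-wide
8. and.ALU @i13  | tail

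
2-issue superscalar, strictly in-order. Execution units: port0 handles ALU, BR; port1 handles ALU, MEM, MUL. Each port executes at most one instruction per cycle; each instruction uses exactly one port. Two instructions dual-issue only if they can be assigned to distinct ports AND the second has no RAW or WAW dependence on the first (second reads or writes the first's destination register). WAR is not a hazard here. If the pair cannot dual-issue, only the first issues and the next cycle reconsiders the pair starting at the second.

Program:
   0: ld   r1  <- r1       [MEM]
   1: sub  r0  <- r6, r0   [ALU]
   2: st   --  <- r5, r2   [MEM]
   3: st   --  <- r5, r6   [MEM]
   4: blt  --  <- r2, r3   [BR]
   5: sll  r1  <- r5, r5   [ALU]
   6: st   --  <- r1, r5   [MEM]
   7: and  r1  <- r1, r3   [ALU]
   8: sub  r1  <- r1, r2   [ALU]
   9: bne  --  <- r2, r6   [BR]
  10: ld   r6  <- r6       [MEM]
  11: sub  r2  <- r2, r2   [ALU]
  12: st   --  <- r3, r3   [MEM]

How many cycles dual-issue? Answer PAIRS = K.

PAIRS = 5

  cy0 -> i0,i1 (ld/sub) pair
  cy1 -> i2 (st) no-port MEM/MEM
  cy2 -> i3,i4 (st/blt) pair
  cy3 -> i5 (sll) RAW r1
  cy4 -> i6,i7 (st/and) pair
  cy5 -> i8,i9 (sub/bne) pair
  cy6 -> i10,i11 (ld/sub) pair
  cy7 -> i12 (st) tail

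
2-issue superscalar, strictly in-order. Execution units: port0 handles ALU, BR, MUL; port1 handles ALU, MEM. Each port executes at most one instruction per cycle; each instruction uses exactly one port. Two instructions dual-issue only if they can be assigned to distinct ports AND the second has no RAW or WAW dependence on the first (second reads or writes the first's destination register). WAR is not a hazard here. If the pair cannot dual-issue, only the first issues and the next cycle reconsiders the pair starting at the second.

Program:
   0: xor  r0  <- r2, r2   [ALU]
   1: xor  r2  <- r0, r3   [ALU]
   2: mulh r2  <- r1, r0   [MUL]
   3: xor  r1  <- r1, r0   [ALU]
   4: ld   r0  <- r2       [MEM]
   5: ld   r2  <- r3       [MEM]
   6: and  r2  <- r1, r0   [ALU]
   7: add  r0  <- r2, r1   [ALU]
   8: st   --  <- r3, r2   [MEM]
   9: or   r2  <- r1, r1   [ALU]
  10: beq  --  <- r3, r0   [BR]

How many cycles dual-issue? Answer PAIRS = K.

PAIRS = 3

0. xor @i0  | RAW r0
1. xor @i1  | WAW r2
2. mulh+xor @i2/i3  | pair
3. ld @i4  | no-port MEM/MEM
4. ld @i5  | WAW r2
5. and @i6  | RAW r2
6. add+st @i7/i8  | pair
7. or+beq @i9/i10  | pair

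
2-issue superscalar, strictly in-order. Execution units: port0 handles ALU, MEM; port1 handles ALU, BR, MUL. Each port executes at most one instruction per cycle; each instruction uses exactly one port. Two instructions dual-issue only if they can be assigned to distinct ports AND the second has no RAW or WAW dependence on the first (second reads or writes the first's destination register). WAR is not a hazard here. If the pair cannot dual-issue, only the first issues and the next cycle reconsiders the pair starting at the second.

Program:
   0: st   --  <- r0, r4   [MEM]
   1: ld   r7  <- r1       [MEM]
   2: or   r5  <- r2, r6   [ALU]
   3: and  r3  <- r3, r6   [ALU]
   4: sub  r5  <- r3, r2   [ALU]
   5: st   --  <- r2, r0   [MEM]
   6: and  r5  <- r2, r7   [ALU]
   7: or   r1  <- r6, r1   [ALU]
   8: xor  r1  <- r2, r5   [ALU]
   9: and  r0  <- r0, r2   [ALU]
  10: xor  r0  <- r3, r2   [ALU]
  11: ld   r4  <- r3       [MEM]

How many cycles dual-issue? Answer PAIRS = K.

c0: i0 st.MEM  no-port MEM/MEM
c1: i1,i2 ld.MEM/or.ALU  dual
c2: i3 and.ALU  RAW r3
c3: i4,i5 sub.ALU/st.MEM  dual
c4: i6,i7 and.ALU/or.ALU  dual
c5: i8,i9 xor.ALU/and.ALU  dual
c6: i10,i11 xor.ALU/ld.MEM  dual

PAIRS = 5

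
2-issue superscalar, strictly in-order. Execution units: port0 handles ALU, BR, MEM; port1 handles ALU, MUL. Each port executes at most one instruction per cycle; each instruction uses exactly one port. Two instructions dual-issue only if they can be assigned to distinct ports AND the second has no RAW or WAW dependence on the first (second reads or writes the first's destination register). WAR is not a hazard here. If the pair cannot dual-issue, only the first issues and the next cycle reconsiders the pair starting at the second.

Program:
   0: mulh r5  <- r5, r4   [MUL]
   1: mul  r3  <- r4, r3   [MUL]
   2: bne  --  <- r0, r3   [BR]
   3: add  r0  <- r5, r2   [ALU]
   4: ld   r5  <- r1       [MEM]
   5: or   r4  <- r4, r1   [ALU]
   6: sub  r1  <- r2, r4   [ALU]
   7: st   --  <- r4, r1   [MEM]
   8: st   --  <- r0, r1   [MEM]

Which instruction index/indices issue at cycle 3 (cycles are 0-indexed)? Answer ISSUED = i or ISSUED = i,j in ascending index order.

ISSUED = 4,5

t=0 i0:mulh ; no-port MUL/MUL
t=1 i1:mul ; RAW r3
t=2 i2,i3:bne+add ; dual
t=3 i4,i5:ld+or ; dual
t=4 i6:sub ; RAW r1
t=5 i7:st ; no-port MEM/MEM
t=6 i8:st ; tail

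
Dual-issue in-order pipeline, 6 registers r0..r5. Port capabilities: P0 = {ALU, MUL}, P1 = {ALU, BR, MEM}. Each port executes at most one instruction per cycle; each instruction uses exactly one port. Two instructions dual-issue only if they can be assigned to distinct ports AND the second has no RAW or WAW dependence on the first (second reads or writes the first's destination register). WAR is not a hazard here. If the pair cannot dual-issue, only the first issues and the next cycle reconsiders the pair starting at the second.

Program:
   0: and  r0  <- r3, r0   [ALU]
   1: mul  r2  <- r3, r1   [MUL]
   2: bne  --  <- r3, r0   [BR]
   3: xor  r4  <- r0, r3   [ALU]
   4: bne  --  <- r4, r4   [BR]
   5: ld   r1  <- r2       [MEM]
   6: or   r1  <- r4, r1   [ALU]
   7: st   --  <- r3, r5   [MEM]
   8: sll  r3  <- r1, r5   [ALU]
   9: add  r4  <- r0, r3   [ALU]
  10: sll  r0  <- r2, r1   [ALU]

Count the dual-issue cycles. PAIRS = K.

0. and.ALU;mul.MUL @i0/i1  | dual
1. bne.BR;xor.ALU @i2/i3  | dual
2. bne.BR @i4  | no-port BR/MEM
3. ld.MEM @i5  | RAW+WAW r1
4. or.ALU;st.MEM @i6/i7  | dual
5. sll.ALU @i8  | RAW r3
6. add.ALU;sll.ALU @i9/i10  | dual

PAIRS = 4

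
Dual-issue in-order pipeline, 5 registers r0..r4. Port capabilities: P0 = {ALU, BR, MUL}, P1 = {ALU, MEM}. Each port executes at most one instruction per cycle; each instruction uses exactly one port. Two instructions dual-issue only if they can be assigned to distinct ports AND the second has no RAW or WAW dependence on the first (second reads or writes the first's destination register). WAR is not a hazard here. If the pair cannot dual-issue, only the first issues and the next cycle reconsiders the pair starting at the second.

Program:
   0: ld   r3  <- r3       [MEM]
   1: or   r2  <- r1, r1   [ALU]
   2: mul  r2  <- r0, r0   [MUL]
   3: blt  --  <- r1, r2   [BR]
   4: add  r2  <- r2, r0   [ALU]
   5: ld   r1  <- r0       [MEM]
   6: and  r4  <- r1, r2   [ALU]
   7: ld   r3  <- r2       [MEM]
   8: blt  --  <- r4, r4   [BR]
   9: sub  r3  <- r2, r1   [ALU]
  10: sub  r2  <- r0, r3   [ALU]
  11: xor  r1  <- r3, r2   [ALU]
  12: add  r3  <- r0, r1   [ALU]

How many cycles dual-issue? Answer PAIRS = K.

PAIRS = 4

c0: i0/i1 ld/or  pair
c1: i2 mul  no-port MUL/BR
c2: i3/i4 blt/add  pair
c3: i5 ld  RAW r1
c4: i6/i7 and/ld  pair
c5: i8/i9 blt/sub  pair
c6: i10 sub  RAW r2
c7: i11 xor  RAW r1
c8: i12 add  tail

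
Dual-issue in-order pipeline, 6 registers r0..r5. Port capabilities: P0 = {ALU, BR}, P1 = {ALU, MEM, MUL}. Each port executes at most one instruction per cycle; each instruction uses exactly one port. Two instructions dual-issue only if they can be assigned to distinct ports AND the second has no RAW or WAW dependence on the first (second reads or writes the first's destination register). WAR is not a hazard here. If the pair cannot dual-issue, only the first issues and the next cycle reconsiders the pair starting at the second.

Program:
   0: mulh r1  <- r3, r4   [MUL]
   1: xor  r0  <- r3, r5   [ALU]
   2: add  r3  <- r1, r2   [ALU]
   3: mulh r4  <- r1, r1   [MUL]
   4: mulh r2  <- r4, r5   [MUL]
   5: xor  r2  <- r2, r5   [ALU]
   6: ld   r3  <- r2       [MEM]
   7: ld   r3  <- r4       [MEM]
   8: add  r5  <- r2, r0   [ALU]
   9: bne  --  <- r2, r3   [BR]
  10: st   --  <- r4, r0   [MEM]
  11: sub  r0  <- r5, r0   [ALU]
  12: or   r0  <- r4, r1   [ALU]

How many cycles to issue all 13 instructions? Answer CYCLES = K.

t=0 i0/i1:mulh+xor ; dual
t=1 i2/i3:add+mulh ; dual
t=2 i4:mulh ; RAW+WAW r2
t=3 i5:xor ; RAW r2
t=4 i6:ld ; no-port MEM/MEM
t=5 i7/i8:ld+add ; dual
t=6 i9/i10:bne+st ; dual
t=7 i11:sub ; WAW r0
t=8 i12:or ; tail

CYCLES = 9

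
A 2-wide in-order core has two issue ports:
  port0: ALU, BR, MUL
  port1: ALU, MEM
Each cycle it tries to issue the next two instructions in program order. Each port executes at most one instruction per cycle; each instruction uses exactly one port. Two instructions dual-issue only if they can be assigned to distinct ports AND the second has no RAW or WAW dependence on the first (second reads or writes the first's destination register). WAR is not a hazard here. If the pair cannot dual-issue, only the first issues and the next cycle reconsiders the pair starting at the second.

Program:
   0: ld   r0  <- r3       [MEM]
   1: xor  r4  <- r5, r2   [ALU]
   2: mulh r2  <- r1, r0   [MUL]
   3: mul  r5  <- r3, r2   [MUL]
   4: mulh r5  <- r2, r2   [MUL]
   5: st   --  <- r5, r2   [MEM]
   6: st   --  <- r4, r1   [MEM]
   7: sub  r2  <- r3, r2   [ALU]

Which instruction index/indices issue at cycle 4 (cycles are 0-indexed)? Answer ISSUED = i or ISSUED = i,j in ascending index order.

  cy0 -> i0&i1 (ld.MEM xor.ALU) 2-wide
  cy1 -> i2 (mulh.MUL) no-port MUL/MUL
  cy2 -> i3 (mul.MUL) no-port MUL/MUL
  cy3 -> i4 (mulh.MUL) RAW r5
  cy4 -> i5 (st.MEM) no-port MEM/MEM
  cy5 -> i6&i7 (st.MEM sub.ALU) 2-wide

ISSUED = 5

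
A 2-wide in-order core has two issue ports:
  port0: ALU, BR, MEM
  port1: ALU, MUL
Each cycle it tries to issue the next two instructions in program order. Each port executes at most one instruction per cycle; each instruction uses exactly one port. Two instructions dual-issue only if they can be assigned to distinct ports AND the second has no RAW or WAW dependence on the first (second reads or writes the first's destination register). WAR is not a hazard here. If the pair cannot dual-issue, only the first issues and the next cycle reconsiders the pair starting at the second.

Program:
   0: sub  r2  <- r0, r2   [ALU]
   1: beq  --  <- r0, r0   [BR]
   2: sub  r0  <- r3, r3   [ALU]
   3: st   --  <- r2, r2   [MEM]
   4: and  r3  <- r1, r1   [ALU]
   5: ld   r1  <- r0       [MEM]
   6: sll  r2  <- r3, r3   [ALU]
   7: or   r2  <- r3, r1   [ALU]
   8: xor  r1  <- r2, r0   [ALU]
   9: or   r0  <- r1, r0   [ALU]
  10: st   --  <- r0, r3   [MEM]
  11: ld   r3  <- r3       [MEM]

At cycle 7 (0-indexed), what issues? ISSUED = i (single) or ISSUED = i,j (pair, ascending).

ISSUED = 10

  cy0 -> i0/i1 (sub.ALU/beq.BR) 2-wide
  cy1 -> i2/i3 (sub.ALU/st.MEM) 2-wide
  cy2 -> i4/i5 (and.ALU/ld.MEM) 2-wide
  cy3 -> i6 (sll.ALU) WAW r2
  cy4 -> i7 (or.ALU) RAW r2
  cy5 -> i8 (xor.ALU) RAW r1
  cy6 -> i9 (or.ALU) RAW r0
  cy7 -> i10 (st.MEM) no-port MEM/MEM
  cy8 -> i11 (ld.MEM) tail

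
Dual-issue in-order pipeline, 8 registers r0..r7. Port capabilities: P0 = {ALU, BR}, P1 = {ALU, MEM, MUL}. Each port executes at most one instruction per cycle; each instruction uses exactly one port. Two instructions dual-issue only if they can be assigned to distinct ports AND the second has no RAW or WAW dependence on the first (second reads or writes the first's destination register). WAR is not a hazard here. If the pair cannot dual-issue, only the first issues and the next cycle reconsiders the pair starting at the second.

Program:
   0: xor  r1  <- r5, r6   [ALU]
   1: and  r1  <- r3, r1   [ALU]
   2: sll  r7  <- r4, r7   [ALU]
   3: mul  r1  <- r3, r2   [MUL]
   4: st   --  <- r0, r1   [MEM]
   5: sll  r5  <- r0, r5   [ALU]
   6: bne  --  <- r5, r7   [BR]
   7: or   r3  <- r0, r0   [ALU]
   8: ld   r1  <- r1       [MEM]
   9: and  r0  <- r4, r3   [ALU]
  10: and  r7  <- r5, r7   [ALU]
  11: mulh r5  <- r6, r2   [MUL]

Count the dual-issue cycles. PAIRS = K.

PAIRS = 5

c0: i0 xor  RAW+WAW r1
c1: i1/i2 and;sll  pair
c2: i3 mul  no-port MUL/MEM
c3: i4/i5 st;sll  pair
c4: i6/i7 bne;or  pair
c5: i8/i9 ld;and  pair
c6: i10/i11 and;mulh  pair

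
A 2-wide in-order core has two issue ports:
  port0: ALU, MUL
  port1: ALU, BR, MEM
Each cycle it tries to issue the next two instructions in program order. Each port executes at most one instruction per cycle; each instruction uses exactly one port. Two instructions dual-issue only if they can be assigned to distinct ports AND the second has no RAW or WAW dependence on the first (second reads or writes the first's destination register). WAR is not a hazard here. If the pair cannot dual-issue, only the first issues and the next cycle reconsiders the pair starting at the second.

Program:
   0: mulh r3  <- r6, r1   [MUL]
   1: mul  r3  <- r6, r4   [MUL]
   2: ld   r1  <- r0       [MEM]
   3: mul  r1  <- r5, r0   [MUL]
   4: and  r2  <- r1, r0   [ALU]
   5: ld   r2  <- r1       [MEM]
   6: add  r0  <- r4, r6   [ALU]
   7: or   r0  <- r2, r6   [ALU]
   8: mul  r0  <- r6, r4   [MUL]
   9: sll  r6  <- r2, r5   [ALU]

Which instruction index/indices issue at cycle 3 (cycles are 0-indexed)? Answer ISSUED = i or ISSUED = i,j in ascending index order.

#0 head=0: mulh i0 no-port MUL/MUL
#1 head=1: mul+ld i1+i2 2-wide
#2 head=3: mul i3 RAW r1
#3 head=4: and i4 WAW r2
#4 head=5: ld+add i5+i6 2-wide
#5 head=7: or i7 WAW r0
#6 head=8: mul+sll i8+i9 2-wide

ISSUED = 4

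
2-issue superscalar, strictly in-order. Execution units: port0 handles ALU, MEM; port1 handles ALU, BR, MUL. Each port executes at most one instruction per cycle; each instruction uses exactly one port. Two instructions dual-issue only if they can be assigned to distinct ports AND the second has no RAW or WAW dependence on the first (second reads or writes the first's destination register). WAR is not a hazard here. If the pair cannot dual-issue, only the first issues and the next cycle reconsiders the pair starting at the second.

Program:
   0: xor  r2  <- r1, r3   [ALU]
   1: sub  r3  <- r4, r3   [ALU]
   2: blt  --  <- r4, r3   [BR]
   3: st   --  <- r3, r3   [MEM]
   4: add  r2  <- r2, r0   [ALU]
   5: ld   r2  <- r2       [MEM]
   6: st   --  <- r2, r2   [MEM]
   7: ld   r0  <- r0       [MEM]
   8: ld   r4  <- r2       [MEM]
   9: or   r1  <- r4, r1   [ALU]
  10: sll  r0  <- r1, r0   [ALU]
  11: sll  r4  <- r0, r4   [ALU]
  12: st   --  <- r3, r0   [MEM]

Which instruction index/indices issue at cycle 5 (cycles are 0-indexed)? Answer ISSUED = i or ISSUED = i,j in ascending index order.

0. xor sub @i0,i1  | dual
1. blt st @i2,i3  | dual
2. add @i4  | RAW+WAW r2
3. ld @i5  | no-port MEM/MEM
4. st @i6  | no-port MEM/MEM
5. ld @i7  | no-port MEM/MEM
6. ld @i8  | RAW r4
7. or @i9  | RAW r1
8. sll @i10  | RAW r0
9. sll st @i11,i12  | dual

ISSUED = 7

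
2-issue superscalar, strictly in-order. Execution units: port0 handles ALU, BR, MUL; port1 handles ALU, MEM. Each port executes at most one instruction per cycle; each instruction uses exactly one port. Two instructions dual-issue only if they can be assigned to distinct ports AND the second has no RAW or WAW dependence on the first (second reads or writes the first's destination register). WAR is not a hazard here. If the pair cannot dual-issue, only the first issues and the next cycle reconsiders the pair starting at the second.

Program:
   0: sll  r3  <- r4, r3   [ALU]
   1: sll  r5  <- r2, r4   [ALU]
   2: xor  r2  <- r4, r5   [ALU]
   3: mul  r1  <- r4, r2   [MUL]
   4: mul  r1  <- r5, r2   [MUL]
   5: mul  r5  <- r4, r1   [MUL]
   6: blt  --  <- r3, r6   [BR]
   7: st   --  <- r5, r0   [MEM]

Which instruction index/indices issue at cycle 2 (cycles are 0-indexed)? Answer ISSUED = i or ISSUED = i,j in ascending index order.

t=0 i0/i1:sll.ALU+sll.ALU ; 2-wide
t=1 i2:xor.ALU ; RAW r2
t=2 i3:mul.MUL ; no-port MUL/MUL
t=3 i4:mul.MUL ; no-port MUL/MUL
t=4 i5:mul.MUL ; no-port MUL/BR
t=5 i6/i7:blt.BR+st.MEM ; 2-wide

ISSUED = 3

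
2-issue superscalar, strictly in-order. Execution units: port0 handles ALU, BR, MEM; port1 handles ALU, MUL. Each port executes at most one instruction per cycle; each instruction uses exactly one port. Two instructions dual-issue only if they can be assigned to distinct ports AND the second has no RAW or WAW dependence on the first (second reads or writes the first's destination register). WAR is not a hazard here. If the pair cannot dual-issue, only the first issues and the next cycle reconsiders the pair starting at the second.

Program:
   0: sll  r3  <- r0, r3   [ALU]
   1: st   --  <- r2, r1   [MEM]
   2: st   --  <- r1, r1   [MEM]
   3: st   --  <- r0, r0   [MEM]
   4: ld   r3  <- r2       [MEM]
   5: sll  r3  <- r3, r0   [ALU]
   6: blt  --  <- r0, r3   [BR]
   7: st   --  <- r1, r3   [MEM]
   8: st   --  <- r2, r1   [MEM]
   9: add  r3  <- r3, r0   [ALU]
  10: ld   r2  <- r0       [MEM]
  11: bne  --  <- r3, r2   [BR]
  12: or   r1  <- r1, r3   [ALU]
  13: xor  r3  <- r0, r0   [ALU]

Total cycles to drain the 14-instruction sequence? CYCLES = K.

0. sll st @i0/i1  | 2-wide
1. st @i2  | no-port MEM/MEM
2. st @i3  | no-port MEM/MEM
3. ld @i4  | RAW+WAW r3
4. sll @i5  | RAW r3
5. blt @i6  | no-port BR/MEM
6. st @i7  | no-port MEM/MEM
7. st add @i8/i9  | 2-wide
8. ld @i10  | no-port MEM/BR
9. bne or @i11/i12  | 2-wide
10. xor @i13  | tail

CYCLES = 11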